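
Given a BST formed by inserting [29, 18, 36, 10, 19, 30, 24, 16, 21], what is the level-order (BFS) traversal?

Tree insertion order: [29, 18, 36, 10, 19, 30, 24, 16, 21]
Tree (level-order array): [29, 18, 36, 10, 19, 30, None, None, 16, None, 24, None, None, None, None, 21]
BFS from the root, enqueuing left then right child of each popped node:
  queue [29] -> pop 29, enqueue [18, 36], visited so far: [29]
  queue [18, 36] -> pop 18, enqueue [10, 19], visited so far: [29, 18]
  queue [36, 10, 19] -> pop 36, enqueue [30], visited so far: [29, 18, 36]
  queue [10, 19, 30] -> pop 10, enqueue [16], visited so far: [29, 18, 36, 10]
  queue [19, 30, 16] -> pop 19, enqueue [24], visited so far: [29, 18, 36, 10, 19]
  queue [30, 16, 24] -> pop 30, enqueue [none], visited so far: [29, 18, 36, 10, 19, 30]
  queue [16, 24] -> pop 16, enqueue [none], visited so far: [29, 18, 36, 10, 19, 30, 16]
  queue [24] -> pop 24, enqueue [21], visited so far: [29, 18, 36, 10, 19, 30, 16, 24]
  queue [21] -> pop 21, enqueue [none], visited so far: [29, 18, 36, 10, 19, 30, 16, 24, 21]
Result: [29, 18, 36, 10, 19, 30, 16, 24, 21]


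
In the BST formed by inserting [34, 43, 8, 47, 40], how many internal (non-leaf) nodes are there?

Tree built from: [34, 43, 8, 47, 40]
Tree (level-order array): [34, 8, 43, None, None, 40, 47]
Rule: An internal node has at least one child.
Per-node child counts:
  node 34: 2 child(ren)
  node 8: 0 child(ren)
  node 43: 2 child(ren)
  node 40: 0 child(ren)
  node 47: 0 child(ren)
Matching nodes: [34, 43]
Count of internal (non-leaf) nodes: 2


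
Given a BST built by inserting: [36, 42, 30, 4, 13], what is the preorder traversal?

Tree insertion order: [36, 42, 30, 4, 13]
Tree (level-order array): [36, 30, 42, 4, None, None, None, None, 13]
Preorder traversal: [36, 30, 4, 13, 42]


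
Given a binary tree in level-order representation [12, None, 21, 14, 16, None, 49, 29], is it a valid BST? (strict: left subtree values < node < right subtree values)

Level-order array: [12, None, 21, 14, 16, None, 49, 29]
Validate using subtree bounds (lo, hi): at each node, require lo < value < hi,
then recurse left with hi=value and right with lo=value.
Preorder trace (stopping at first violation):
  at node 12 with bounds (-inf, +inf): OK
  at node 21 with bounds (12, +inf): OK
  at node 14 with bounds (12, 21): OK
  at node 49 with bounds (14, 21): VIOLATION
Node 49 violates its bound: not (14 < 49 < 21).
Result: Not a valid BST


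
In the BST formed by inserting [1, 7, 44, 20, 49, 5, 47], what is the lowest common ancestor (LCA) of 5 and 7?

Tree insertion order: [1, 7, 44, 20, 49, 5, 47]
Tree (level-order array): [1, None, 7, 5, 44, None, None, 20, 49, None, None, 47]
In a BST, the LCA of p=5, q=7 is the first node v on the
root-to-leaf path with p <= v <= q (go left if both < v, right if both > v).
Walk from root:
  at 1: both 5 and 7 > 1, go right
  at 7: 5 <= 7 <= 7, this is the LCA
LCA = 7


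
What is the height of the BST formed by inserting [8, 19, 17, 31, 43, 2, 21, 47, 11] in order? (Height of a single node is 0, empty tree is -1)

Insertion order: [8, 19, 17, 31, 43, 2, 21, 47, 11]
Tree (level-order array): [8, 2, 19, None, None, 17, 31, 11, None, 21, 43, None, None, None, None, None, 47]
Compute height bottom-up (empty subtree = -1):
  height(2) = 1 + max(-1, -1) = 0
  height(11) = 1 + max(-1, -1) = 0
  height(17) = 1 + max(0, -1) = 1
  height(21) = 1 + max(-1, -1) = 0
  height(47) = 1 + max(-1, -1) = 0
  height(43) = 1 + max(-1, 0) = 1
  height(31) = 1 + max(0, 1) = 2
  height(19) = 1 + max(1, 2) = 3
  height(8) = 1 + max(0, 3) = 4
Height = 4


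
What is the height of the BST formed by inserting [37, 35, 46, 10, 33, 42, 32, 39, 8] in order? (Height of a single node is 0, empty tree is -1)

Insertion order: [37, 35, 46, 10, 33, 42, 32, 39, 8]
Tree (level-order array): [37, 35, 46, 10, None, 42, None, 8, 33, 39, None, None, None, 32]
Compute height bottom-up (empty subtree = -1):
  height(8) = 1 + max(-1, -1) = 0
  height(32) = 1 + max(-1, -1) = 0
  height(33) = 1 + max(0, -1) = 1
  height(10) = 1 + max(0, 1) = 2
  height(35) = 1 + max(2, -1) = 3
  height(39) = 1 + max(-1, -1) = 0
  height(42) = 1 + max(0, -1) = 1
  height(46) = 1 + max(1, -1) = 2
  height(37) = 1 + max(3, 2) = 4
Height = 4


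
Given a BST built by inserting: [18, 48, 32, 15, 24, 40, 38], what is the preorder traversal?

Tree insertion order: [18, 48, 32, 15, 24, 40, 38]
Tree (level-order array): [18, 15, 48, None, None, 32, None, 24, 40, None, None, 38]
Preorder traversal: [18, 15, 48, 32, 24, 40, 38]


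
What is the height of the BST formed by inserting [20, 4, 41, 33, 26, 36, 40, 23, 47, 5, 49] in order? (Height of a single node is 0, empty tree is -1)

Insertion order: [20, 4, 41, 33, 26, 36, 40, 23, 47, 5, 49]
Tree (level-order array): [20, 4, 41, None, 5, 33, 47, None, None, 26, 36, None, 49, 23, None, None, 40]
Compute height bottom-up (empty subtree = -1):
  height(5) = 1 + max(-1, -1) = 0
  height(4) = 1 + max(-1, 0) = 1
  height(23) = 1 + max(-1, -1) = 0
  height(26) = 1 + max(0, -1) = 1
  height(40) = 1 + max(-1, -1) = 0
  height(36) = 1 + max(-1, 0) = 1
  height(33) = 1 + max(1, 1) = 2
  height(49) = 1 + max(-1, -1) = 0
  height(47) = 1 + max(-1, 0) = 1
  height(41) = 1 + max(2, 1) = 3
  height(20) = 1 + max(1, 3) = 4
Height = 4


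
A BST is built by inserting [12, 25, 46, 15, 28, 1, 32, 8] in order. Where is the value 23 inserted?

Starting tree (level order): [12, 1, 25, None, 8, 15, 46, None, None, None, None, 28, None, None, 32]
Insertion path: 12 -> 25 -> 15
Result: insert 23 as right child of 15
Final tree (level order): [12, 1, 25, None, 8, 15, 46, None, None, None, 23, 28, None, None, None, None, 32]


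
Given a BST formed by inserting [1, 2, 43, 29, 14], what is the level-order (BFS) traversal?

Tree insertion order: [1, 2, 43, 29, 14]
Tree (level-order array): [1, None, 2, None, 43, 29, None, 14]
BFS from the root, enqueuing left then right child of each popped node:
  queue [1] -> pop 1, enqueue [2], visited so far: [1]
  queue [2] -> pop 2, enqueue [43], visited so far: [1, 2]
  queue [43] -> pop 43, enqueue [29], visited so far: [1, 2, 43]
  queue [29] -> pop 29, enqueue [14], visited so far: [1, 2, 43, 29]
  queue [14] -> pop 14, enqueue [none], visited so far: [1, 2, 43, 29, 14]
Result: [1, 2, 43, 29, 14]


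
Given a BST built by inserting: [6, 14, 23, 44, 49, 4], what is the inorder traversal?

Tree insertion order: [6, 14, 23, 44, 49, 4]
Tree (level-order array): [6, 4, 14, None, None, None, 23, None, 44, None, 49]
Inorder traversal: [4, 6, 14, 23, 44, 49]


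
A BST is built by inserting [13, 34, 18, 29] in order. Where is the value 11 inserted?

Starting tree (level order): [13, None, 34, 18, None, None, 29]
Insertion path: 13
Result: insert 11 as left child of 13
Final tree (level order): [13, 11, 34, None, None, 18, None, None, 29]


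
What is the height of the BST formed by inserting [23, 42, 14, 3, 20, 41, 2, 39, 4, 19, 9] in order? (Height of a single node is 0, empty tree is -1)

Insertion order: [23, 42, 14, 3, 20, 41, 2, 39, 4, 19, 9]
Tree (level-order array): [23, 14, 42, 3, 20, 41, None, 2, 4, 19, None, 39, None, None, None, None, 9]
Compute height bottom-up (empty subtree = -1):
  height(2) = 1 + max(-1, -1) = 0
  height(9) = 1 + max(-1, -1) = 0
  height(4) = 1 + max(-1, 0) = 1
  height(3) = 1 + max(0, 1) = 2
  height(19) = 1 + max(-1, -1) = 0
  height(20) = 1 + max(0, -1) = 1
  height(14) = 1 + max(2, 1) = 3
  height(39) = 1 + max(-1, -1) = 0
  height(41) = 1 + max(0, -1) = 1
  height(42) = 1 + max(1, -1) = 2
  height(23) = 1 + max(3, 2) = 4
Height = 4


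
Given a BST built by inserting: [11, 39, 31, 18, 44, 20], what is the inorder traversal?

Tree insertion order: [11, 39, 31, 18, 44, 20]
Tree (level-order array): [11, None, 39, 31, 44, 18, None, None, None, None, 20]
Inorder traversal: [11, 18, 20, 31, 39, 44]


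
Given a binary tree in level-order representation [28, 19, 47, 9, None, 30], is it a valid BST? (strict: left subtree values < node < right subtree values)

Level-order array: [28, 19, 47, 9, None, 30]
Validate using subtree bounds (lo, hi): at each node, require lo < value < hi,
then recurse left with hi=value and right with lo=value.
Preorder trace (stopping at first violation):
  at node 28 with bounds (-inf, +inf): OK
  at node 19 with bounds (-inf, 28): OK
  at node 9 with bounds (-inf, 19): OK
  at node 47 with bounds (28, +inf): OK
  at node 30 with bounds (28, 47): OK
No violation found at any node.
Result: Valid BST


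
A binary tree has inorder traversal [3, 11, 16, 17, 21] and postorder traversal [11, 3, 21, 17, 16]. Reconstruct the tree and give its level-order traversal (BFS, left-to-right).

Inorder:   [3, 11, 16, 17, 21]
Postorder: [11, 3, 21, 17, 16]
Algorithm: postorder visits root last, so walk postorder right-to-left;
each value is the root of the current inorder slice — split it at that
value, recurse on the right subtree first, then the left.
Recursive splits:
  root=16; inorder splits into left=[3, 11], right=[17, 21]
  root=17; inorder splits into left=[], right=[21]
  root=21; inorder splits into left=[], right=[]
  root=3; inorder splits into left=[], right=[11]
  root=11; inorder splits into left=[], right=[]
Reconstructed level-order: [16, 3, 17, 11, 21]


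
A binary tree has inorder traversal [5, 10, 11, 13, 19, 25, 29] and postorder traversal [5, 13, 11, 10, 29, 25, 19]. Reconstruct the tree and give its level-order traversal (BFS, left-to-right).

Inorder:   [5, 10, 11, 13, 19, 25, 29]
Postorder: [5, 13, 11, 10, 29, 25, 19]
Algorithm: postorder visits root last, so walk postorder right-to-left;
each value is the root of the current inorder slice — split it at that
value, recurse on the right subtree first, then the left.
Recursive splits:
  root=19; inorder splits into left=[5, 10, 11, 13], right=[25, 29]
  root=25; inorder splits into left=[], right=[29]
  root=29; inorder splits into left=[], right=[]
  root=10; inorder splits into left=[5], right=[11, 13]
  root=11; inorder splits into left=[], right=[13]
  root=13; inorder splits into left=[], right=[]
  root=5; inorder splits into left=[], right=[]
Reconstructed level-order: [19, 10, 25, 5, 11, 29, 13]


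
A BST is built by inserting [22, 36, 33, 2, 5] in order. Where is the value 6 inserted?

Starting tree (level order): [22, 2, 36, None, 5, 33]
Insertion path: 22 -> 2 -> 5
Result: insert 6 as right child of 5
Final tree (level order): [22, 2, 36, None, 5, 33, None, None, 6]


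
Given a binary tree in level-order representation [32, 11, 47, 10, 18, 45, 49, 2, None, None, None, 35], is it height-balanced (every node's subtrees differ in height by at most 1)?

Tree (level-order array): [32, 11, 47, 10, 18, 45, 49, 2, None, None, None, 35]
Definition: a tree is height-balanced if, at every node, |h(left) - h(right)| <= 1 (empty subtree has height -1).
Bottom-up per-node check:
  node 2: h_left=-1, h_right=-1, diff=0 [OK], height=0
  node 10: h_left=0, h_right=-1, diff=1 [OK], height=1
  node 18: h_left=-1, h_right=-1, diff=0 [OK], height=0
  node 11: h_left=1, h_right=0, diff=1 [OK], height=2
  node 35: h_left=-1, h_right=-1, diff=0 [OK], height=0
  node 45: h_left=0, h_right=-1, diff=1 [OK], height=1
  node 49: h_left=-1, h_right=-1, diff=0 [OK], height=0
  node 47: h_left=1, h_right=0, diff=1 [OK], height=2
  node 32: h_left=2, h_right=2, diff=0 [OK], height=3
All nodes satisfy the balance condition.
Result: Balanced


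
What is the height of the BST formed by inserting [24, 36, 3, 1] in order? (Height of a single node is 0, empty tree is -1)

Insertion order: [24, 36, 3, 1]
Tree (level-order array): [24, 3, 36, 1]
Compute height bottom-up (empty subtree = -1):
  height(1) = 1 + max(-1, -1) = 0
  height(3) = 1 + max(0, -1) = 1
  height(36) = 1 + max(-1, -1) = 0
  height(24) = 1 + max(1, 0) = 2
Height = 2


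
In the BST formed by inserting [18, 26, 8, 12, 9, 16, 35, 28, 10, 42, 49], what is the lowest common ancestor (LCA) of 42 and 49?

Tree insertion order: [18, 26, 8, 12, 9, 16, 35, 28, 10, 42, 49]
Tree (level-order array): [18, 8, 26, None, 12, None, 35, 9, 16, 28, 42, None, 10, None, None, None, None, None, 49]
In a BST, the LCA of p=42, q=49 is the first node v on the
root-to-leaf path with p <= v <= q (go left if both < v, right if both > v).
Walk from root:
  at 18: both 42 and 49 > 18, go right
  at 26: both 42 and 49 > 26, go right
  at 35: both 42 and 49 > 35, go right
  at 42: 42 <= 42 <= 49, this is the LCA
LCA = 42


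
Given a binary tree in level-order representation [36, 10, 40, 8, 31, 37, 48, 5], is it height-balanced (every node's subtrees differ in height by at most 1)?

Tree (level-order array): [36, 10, 40, 8, 31, 37, 48, 5]
Definition: a tree is height-balanced if, at every node, |h(left) - h(right)| <= 1 (empty subtree has height -1).
Bottom-up per-node check:
  node 5: h_left=-1, h_right=-1, diff=0 [OK], height=0
  node 8: h_left=0, h_right=-1, diff=1 [OK], height=1
  node 31: h_left=-1, h_right=-1, diff=0 [OK], height=0
  node 10: h_left=1, h_right=0, diff=1 [OK], height=2
  node 37: h_left=-1, h_right=-1, diff=0 [OK], height=0
  node 48: h_left=-1, h_right=-1, diff=0 [OK], height=0
  node 40: h_left=0, h_right=0, diff=0 [OK], height=1
  node 36: h_left=2, h_right=1, diff=1 [OK], height=3
All nodes satisfy the balance condition.
Result: Balanced


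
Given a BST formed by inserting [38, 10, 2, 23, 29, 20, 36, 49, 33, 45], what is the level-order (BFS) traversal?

Tree insertion order: [38, 10, 2, 23, 29, 20, 36, 49, 33, 45]
Tree (level-order array): [38, 10, 49, 2, 23, 45, None, None, None, 20, 29, None, None, None, None, None, 36, 33]
BFS from the root, enqueuing left then right child of each popped node:
  queue [38] -> pop 38, enqueue [10, 49], visited so far: [38]
  queue [10, 49] -> pop 10, enqueue [2, 23], visited so far: [38, 10]
  queue [49, 2, 23] -> pop 49, enqueue [45], visited so far: [38, 10, 49]
  queue [2, 23, 45] -> pop 2, enqueue [none], visited so far: [38, 10, 49, 2]
  queue [23, 45] -> pop 23, enqueue [20, 29], visited so far: [38, 10, 49, 2, 23]
  queue [45, 20, 29] -> pop 45, enqueue [none], visited so far: [38, 10, 49, 2, 23, 45]
  queue [20, 29] -> pop 20, enqueue [none], visited so far: [38, 10, 49, 2, 23, 45, 20]
  queue [29] -> pop 29, enqueue [36], visited so far: [38, 10, 49, 2, 23, 45, 20, 29]
  queue [36] -> pop 36, enqueue [33], visited so far: [38, 10, 49, 2, 23, 45, 20, 29, 36]
  queue [33] -> pop 33, enqueue [none], visited so far: [38, 10, 49, 2, 23, 45, 20, 29, 36, 33]
Result: [38, 10, 49, 2, 23, 45, 20, 29, 36, 33]


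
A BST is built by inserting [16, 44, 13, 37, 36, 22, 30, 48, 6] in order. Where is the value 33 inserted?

Starting tree (level order): [16, 13, 44, 6, None, 37, 48, None, None, 36, None, None, None, 22, None, None, 30]
Insertion path: 16 -> 44 -> 37 -> 36 -> 22 -> 30
Result: insert 33 as right child of 30
Final tree (level order): [16, 13, 44, 6, None, 37, 48, None, None, 36, None, None, None, 22, None, None, 30, None, 33]


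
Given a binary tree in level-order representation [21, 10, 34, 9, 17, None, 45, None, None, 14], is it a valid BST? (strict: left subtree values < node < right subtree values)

Level-order array: [21, 10, 34, 9, 17, None, 45, None, None, 14]
Validate using subtree bounds (lo, hi): at each node, require lo < value < hi,
then recurse left with hi=value and right with lo=value.
Preorder trace (stopping at first violation):
  at node 21 with bounds (-inf, +inf): OK
  at node 10 with bounds (-inf, 21): OK
  at node 9 with bounds (-inf, 10): OK
  at node 17 with bounds (10, 21): OK
  at node 14 with bounds (10, 17): OK
  at node 34 with bounds (21, +inf): OK
  at node 45 with bounds (34, +inf): OK
No violation found at any node.
Result: Valid BST


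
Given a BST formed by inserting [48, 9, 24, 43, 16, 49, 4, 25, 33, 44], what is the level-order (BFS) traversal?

Tree insertion order: [48, 9, 24, 43, 16, 49, 4, 25, 33, 44]
Tree (level-order array): [48, 9, 49, 4, 24, None, None, None, None, 16, 43, None, None, 25, 44, None, 33]
BFS from the root, enqueuing left then right child of each popped node:
  queue [48] -> pop 48, enqueue [9, 49], visited so far: [48]
  queue [9, 49] -> pop 9, enqueue [4, 24], visited so far: [48, 9]
  queue [49, 4, 24] -> pop 49, enqueue [none], visited so far: [48, 9, 49]
  queue [4, 24] -> pop 4, enqueue [none], visited so far: [48, 9, 49, 4]
  queue [24] -> pop 24, enqueue [16, 43], visited so far: [48, 9, 49, 4, 24]
  queue [16, 43] -> pop 16, enqueue [none], visited so far: [48, 9, 49, 4, 24, 16]
  queue [43] -> pop 43, enqueue [25, 44], visited so far: [48, 9, 49, 4, 24, 16, 43]
  queue [25, 44] -> pop 25, enqueue [33], visited so far: [48, 9, 49, 4, 24, 16, 43, 25]
  queue [44, 33] -> pop 44, enqueue [none], visited so far: [48, 9, 49, 4, 24, 16, 43, 25, 44]
  queue [33] -> pop 33, enqueue [none], visited so far: [48, 9, 49, 4, 24, 16, 43, 25, 44, 33]
Result: [48, 9, 49, 4, 24, 16, 43, 25, 44, 33]


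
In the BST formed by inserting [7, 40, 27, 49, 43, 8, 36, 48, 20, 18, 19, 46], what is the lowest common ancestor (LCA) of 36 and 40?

Tree insertion order: [7, 40, 27, 49, 43, 8, 36, 48, 20, 18, 19, 46]
Tree (level-order array): [7, None, 40, 27, 49, 8, 36, 43, None, None, 20, None, None, None, 48, 18, None, 46, None, None, 19]
In a BST, the LCA of p=36, q=40 is the first node v on the
root-to-leaf path with p <= v <= q (go left if both < v, right if both > v).
Walk from root:
  at 7: both 36 and 40 > 7, go right
  at 40: 36 <= 40 <= 40, this is the LCA
LCA = 40


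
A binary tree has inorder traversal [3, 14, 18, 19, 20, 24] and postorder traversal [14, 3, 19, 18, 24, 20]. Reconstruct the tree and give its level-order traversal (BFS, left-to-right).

Inorder:   [3, 14, 18, 19, 20, 24]
Postorder: [14, 3, 19, 18, 24, 20]
Algorithm: postorder visits root last, so walk postorder right-to-left;
each value is the root of the current inorder slice — split it at that
value, recurse on the right subtree first, then the left.
Recursive splits:
  root=20; inorder splits into left=[3, 14, 18, 19], right=[24]
  root=24; inorder splits into left=[], right=[]
  root=18; inorder splits into left=[3, 14], right=[19]
  root=19; inorder splits into left=[], right=[]
  root=3; inorder splits into left=[], right=[14]
  root=14; inorder splits into left=[], right=[]
Reconstructed level-order: [20, 18, 24, 3, 19, 14]


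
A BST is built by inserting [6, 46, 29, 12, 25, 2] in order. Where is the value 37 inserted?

Starting tree (level order): [6, 2, 46, None, None, 29, None, 12, None, None, 25]
Insertion path: 6 -> 46 -> 29
Result: insert 37 as right child of 29
Final tree (level order): [6, 2, 46, None, None, 29, None, 12, 37, None, 25]


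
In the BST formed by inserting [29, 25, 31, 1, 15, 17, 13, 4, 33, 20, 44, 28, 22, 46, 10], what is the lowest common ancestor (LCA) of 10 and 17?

Tree insertion order: [29, 25, 31, 1, 15, 17, 13, 4, 33, 20, 44, 28, 22, 46, 10]
Tree (level-order array): [29, 25, 31, 1, 28, None, 33, None, 15, None, None, None, 44, 13, 17, None, 46, 4, None, None, 20, None, None, None, 10, None, 22]
In a BST, the LCA of p=10, q=17 is the first node v on the
root-to-leaf path with p <= v <= q (go left if both < v, right if both > v).
Walk from root:
  at 29: both 10 and 17 < 29, go left
  at 25: both 10 and 17 < 25, go left
  at 1: both 10 and 17 > 1, go right
  at 15: 10 <= 15 <= 17, this is the LCA
LCA = 15


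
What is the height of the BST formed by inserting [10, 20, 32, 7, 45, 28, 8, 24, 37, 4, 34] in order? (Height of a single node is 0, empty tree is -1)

Insertion order: [10, 20, 32, 7, 45, 28, 8, 24, 37, 4, 34]
Tree (level-order array): [10, 7, 20, 4, 8, None, 32, None, None, None, None, 28, 45, 24, None, 37, None, None, None, 34]
Compute height bottom-up (empty subtree = -1):
  height(4) = 1 + max(-1, -1) = 0
  height(8) = 1 + max(-1, -1) = 0
  height(7) = 1 + max(0, 0) = 1
  height(24) = 1 + max(-1, -1) = 0
  height(28) = 1 + max(0, -1) = 1
  height(34) = 1 + max(-1, -1) = 0
  height(37) = 1 + max(0, -1) = 1
  height(45) = 1 + max(1, -1) = 2
  height(32) = 1 + max(1, 2) = 3
  height(20) = 1 + max(-1, 3) = 4
  height(10) = 1 + max(1, 4) = 5
Height = 5


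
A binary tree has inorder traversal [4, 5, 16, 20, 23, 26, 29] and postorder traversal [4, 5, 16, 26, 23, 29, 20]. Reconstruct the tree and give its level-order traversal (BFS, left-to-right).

Inorder:   [4, 5, 16, 20, 23, 26, 29]
Postorder: [4, 5, 16, 26, 23, 29, 20]
Algorithm: postorder visits root last, so walk postorder right-to-left;
each value is the root of the current inorder slice — split it at that
value, recurse on the right subtree first, then the left.
Recursive splits:
  root=20; inorder splits into left=[4, 5, 16], right=[23, 26, 29]
  root=29; inorder splits into left=[23, 26], right=[]
  root=23; inorder splits into left=[], right=[26]
  root=26; inorder splits into left=[], right=[]
  root=16; inorder splits into left=[4, 5], right=[]
  root=5; inorder splits into left=[4], right=[]
  root=4; inorder splits into left=[], right=[]
Reconstructed level-order: [20, 16, 29, 5, 23, 4, 26]


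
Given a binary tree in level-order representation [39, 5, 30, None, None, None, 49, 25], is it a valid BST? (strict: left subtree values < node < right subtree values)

Level-order array: [39, 5, 30, None, None, None, 49, 25]
Validate using subtree bounds (lo, hi): at each node, require lo < value < hi,
then recurse left with hi=value and right with lo=value.
Preorder trace (stopping at first violation):
  at node 39 with bounds (-inf, +inf): OK
  at node 5 with bounds (-inf, 39): OK
  at node 30 with bounds (39, +inf): VIOLATION
Node 30 violates its bound: not (39 < 30 < +inf).
Result: Not a valid BST


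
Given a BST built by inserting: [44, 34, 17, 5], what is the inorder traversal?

Tree insertion order: [44, 34, 17, 5]
Tree (level-order array): [44, 34, None, 17, None, 5]
Inorder traversal: [5, 17, 34, 44]


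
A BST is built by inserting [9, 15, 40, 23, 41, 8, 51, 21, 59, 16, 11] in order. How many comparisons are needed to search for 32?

Search path for 32: 9 -> 15 -> 40 -> 23
Found: False
Comparisons: 4


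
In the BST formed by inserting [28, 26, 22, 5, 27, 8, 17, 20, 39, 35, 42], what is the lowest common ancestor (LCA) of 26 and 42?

Tree insertion order: [28, 26, 22, 5, 27, 8, 17, 20, 39, 35, 42]
Tree (level-order array): [28, 26, 39, 22, 27, 35, 42, 5, None, None, None, None, None, None, None, None, 8, None, 17, None, 20]
In a BST, the LCA of p=26, q=42 is the first node v on the
root-to-leaf path with p <= v <= q (go left if both < v, right if both > v).
Walk from root:
  at 28: 26 <= 28 <= 42, this is the LCA
LCA = 28


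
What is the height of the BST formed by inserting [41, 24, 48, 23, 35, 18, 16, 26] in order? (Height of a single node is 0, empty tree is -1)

Insertion order: [41, 24, 48, 23, 35, 18, 16, 26]
Tree (level-order array): [41, 24, 48, 23, 35, None, None, 18, None, 26, None, 16]
Compute height bottom-up (empty subtree = -1):
  height(16) = 1 + max(-1, -1) = 0
  height(18) = 1 + max(0, -1) = 1
  height(23) = 1 + max(1, -1) = 2
  height(26) = 1 + max(-1, -1) = 0
  height(35) = 1 + max(0, -1) = 1
  height(24) = 1 + max(2, 1) = 3
  height(48) = 1 + max(-1, -1) = 0
  height(41) = 1 + max(3, 0) = 4
Height = 4


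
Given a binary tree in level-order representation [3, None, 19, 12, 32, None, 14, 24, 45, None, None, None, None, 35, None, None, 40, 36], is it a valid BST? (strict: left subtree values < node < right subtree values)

Level-order array: [3, None, 19, 12, 32, None, 14, 24, 45, None, None, None, None, 35, None, None, 40, 36]
Validate using subtree bounds (lo, hi): at each node, require lo < value < hi,
then recurse left with hi=value and right with lo=value.
Preorder trace (stopping at first violation):
  at node 3 with bounds (-inf, +inf): OK
  at node 19 with bounds (3, +inf): OK
  at node 12 with bounds (3, 19): OK
  at node 14 with bounds (12, 19): OK
  at node 32 with bounds (19, +inf): OK
  at node 24 with bounds (19, 32): OK
  at node 45 with bounds (32, +inf): OK
  at node 35 with bounds (32, 45): OK
  at node 40 with bounds (35, 45): OK
  at node 36 with bounds (35, 40): OK
No violation found at any node.
Result: Valid BST


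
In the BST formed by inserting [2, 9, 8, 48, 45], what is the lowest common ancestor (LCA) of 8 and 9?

Tree insertion order: [2, 9, 8, 48, 45]
Tree (level-order array): [2, None, 9, 8, 48, None, None, 45]
In a BST, the LCA of p=8, q=9 is the first node v on the
root-to-leaf path with p <= v <= q (go left if both < v, right if both > v).
Walk from root:
  at 2: both 8 and 9 > 2, go right
  at 9: 8 <= 9 <= 9, this is the LCA
LCA = 9


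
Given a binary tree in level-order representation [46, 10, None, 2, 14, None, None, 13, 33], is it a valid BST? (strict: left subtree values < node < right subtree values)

Level-order array: [46, 10, None, 2, 14, None, None, 13, 33]
Validate using subtree bounds (lo, hi): at each node, require lo < value < hi,
then recurse left with hi=value and right with lo=value.
Preorder trace (stopping at first violation):
  at node 46 with bounds (-inf, +inf): OK
  at node 10 with bounds (-inf, 46): OK
  at node 2 with bounds (-inf, 10): OK
  at node 14 with bounds (10, 46): OK
  at node 13 with bounds (10, 14): OK
  at node 33 with bounds (14, 46): OK
No violation found at any node.
Result: Valid BST


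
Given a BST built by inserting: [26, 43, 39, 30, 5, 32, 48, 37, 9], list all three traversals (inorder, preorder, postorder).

Tree insertion order: [26, 43, 39, 30, 5, 32, 48, 37, 9]
Tree (level-order array): [26, 5, 43, None, 9, 39, 48, None, None, 30, None, None, None, None, 32, None, 37]
Inorder (L, root, R): [5, 9, 26, 30, 32, 37, 39, 43, 48]
Preorder (root, L, R): [26, 5, 9, 43, 39, 30, 32, 37, 48]
Postorder (L, R, root): [9, 5, 37, 32, 30, 39, 48, 43, 26]


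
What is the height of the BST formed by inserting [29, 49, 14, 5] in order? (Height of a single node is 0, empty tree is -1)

Insertion order: [29, 49, 14, 5]
Tree (level-order array): [29, 14, 49, 5]
Compute height bottom-up (empty subtree = -1):
  height(5) = 1 + max(-1, -1) = 0
  height(14) = 1 + max(0, -1) = 1
  height(49) = 1 + max(-1, -1) = 0
  height(29) = 1 + max(1, 0) = 2
Height = 2


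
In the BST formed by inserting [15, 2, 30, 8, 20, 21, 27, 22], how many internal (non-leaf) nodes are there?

Tree built from: [15, 2, 30, 8, 20, 21, 27, 22]
Tree (level-order array): [15, 2, 30, None, 8, 20, None, None, None, None, 21, None, 27, 22]
Rule: An internal node has at least one child.
Per-node child counts:
  node 15: 2 child(ren)
  node 2: 1 child(ren)
  node 8: 0 child(ren)
  node 30: 1 child(ren)
  node 20: 1 child(ren)
  node 21: 1 child(ren)
  node 27: 1 child(ren)
  node 22: 0 child(ren)
Matching nodes: [15, 2, 30, 20, 21, 27]
Count of internal (non-leaf) nodes: 6


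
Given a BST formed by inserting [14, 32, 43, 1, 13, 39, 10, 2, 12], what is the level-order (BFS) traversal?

Tree insertion order: [14, 32, 43, 1, 13, 39, 10, 2, 12]
Tree (level-order array): [14, 1, 32, None, 13, None, 43, 10, None, 39, None, 2, 12]
BFS from the root, enqueuing left then right child of each popped node:
  queue [14] -> pop 14, enqueue [1, 32], visited so far: [14]
  queue [1, 32] -> pop 1, enqueue [13], visited so far: [14, 1]
  queue [32, 13] -> pop 32, enqueue [43], visited so far: [14, 1, 32]
  queue [13, 43] -> pop 13, enqueue [10], visited so far: [14, 1, 32, 13]
  queue [43, 10] -> pop 43, enqueue [39], visited so far: [14, 1, 32, 13, 43]
  queue [10, 39] -> pop 10, enqueue [2, 12], visited so far: [14, 1, 32, 13, 43, 10]
  queue [39, 2, 12] -> pop 39, enqueue [none], visited so far: [14, 1, 32, 13, 43, 10, 39]
  queue [2, 12] -> pop 2, enqueue [none], visited so far: [14, 1, 32, 13, 43, 10, 39, 2]
  queue [12] -> pop 12, enqueue [none], visited so far: [14, 1, 32, 13, 43, 10, 39, 2, 12]
Result: [14, 1, 32, 13, 43, 10, 39, 2, 12]


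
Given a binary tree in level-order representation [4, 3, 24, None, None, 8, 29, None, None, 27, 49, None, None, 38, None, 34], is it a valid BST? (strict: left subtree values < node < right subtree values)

Level-order array: [4, 3, 24, None, None, 8, 29, None, None, 27, 49, None, None, 38, None, 34]
Validate using subtree bounds (lo, hi): at each node, require lo < value < hi,
then recurse left with hi=value and right with lo=value.
Preorder trace (stopping at first violation):
  at node 4 with bounds (-inf, +inf): OK
  at node 3 with bounds (-inf, 4): OK
  at node 24 with bounds (4, +inf): OK
  at node 8 with bounds (4, 24): OK
  at node 29 with bounds (24, +inf): OK
  at node 27 with bounds (24, 29): OK
  at node 49 with bounds (29, +inf): OK
  at node 38 with bounds (29, 49): OK
  at node 34 with bounds (29, 38): OK
No violation found at any node.
Result: Valid BST


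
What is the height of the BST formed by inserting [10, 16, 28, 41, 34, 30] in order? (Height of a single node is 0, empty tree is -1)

Insertion order: [10, 16, 28, 41, 34, 30]
Tree (level-order array): [10, None, 16, None, 28, None, 41, 34, None, 30]
Compute height bottom-up (empty subtree = -1):
  height(30) = 1 + max(-1, -1) = 0
  height(34) = 1 + max(0, -1) = 1
  height(41) = 1 + max(1, -1) = 2
  height(28) = 1 + max(-1, 2) = 3
  height(16) = 1 + max(-1, 3) = 4
  height(10) = 1 + max(-1, 4) = 5
Height = 5


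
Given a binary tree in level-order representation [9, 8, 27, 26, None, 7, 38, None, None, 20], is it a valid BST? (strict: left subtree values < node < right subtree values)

Level-order array: [9, 8, 27, 26, None, 7, 38, None, None, 20]
Validate using subtree bounds (lo, hi): at each node, require lo < value < hi,
then recurse left with hi=value and right with lo=value.
Preorder trace (stopping at first violation):
  at node 9 with bounds (-inf, +inf): OK
  at node 8 with bounds (-inf, 9): OK
  at node 26 with bounds (-inf, 8): VIOLATION
Node 26 violates its bound: not (-inf < 26 < 8).
Result: Not a valid BST


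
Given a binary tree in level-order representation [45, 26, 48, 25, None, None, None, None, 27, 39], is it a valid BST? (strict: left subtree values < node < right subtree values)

Level-order array: [45, 26, 48, 25, None, None, None, None, 27, 39]
Validate using subtree bounds (lo, hi): at each node, require lo < value < hi,
then recurse left with hi=value and right with lo=value.
Preorder trace (stopping at first violation):
  at node 45 with bounds (-inf, +inf): OK
  at node 26 with bounds (-inf, 45): OK
  at node 25 with bounds (-inf, 26): OK
  at node 27 with bounds (25, 26): VIOLATION
Node 27 violates its bound: not (25 < 27 < 26).
Result: Not a valid BST


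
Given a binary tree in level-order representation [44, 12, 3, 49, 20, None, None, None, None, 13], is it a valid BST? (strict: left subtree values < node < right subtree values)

Level-order array: [44, 12, 3, 49, 20, None, None, None, None, 13]
Validate using subtree bounds (lo, hi): at each node, require lo < value < hi,
then recurse left with hi=value and right with lo=value.
Preorder trace (stopping at first violation):
  at node 44 with bounds (-inf, +inf): OK
  at node 12 with bounds (-inf, 44): OK
  at node 49 with bounds (-inf, 12): VIOLATION
Node 49 violates its bound: not (-inf < 49 < 12).
Result: Not a valid BST


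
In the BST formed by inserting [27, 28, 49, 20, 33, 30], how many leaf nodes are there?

Tree built from: [27, 28, 49, 20, 33, 30]
Tree (level-order array): [27, 20, 28, None, None, None, 49, 33, None, 30]
Rule: A leaf has 0 children.
Per-node child counts:
  node 27: 2 child(ren)
  node 20: 0 child(ren)
  node 28: 1 child(ren)
  node 49: 1 child(ren)
  node 33: 1 child(ren)
  node 30: 0 child(ren)
Matching nodes: [20, 30]
Count of leaf nodes: 2


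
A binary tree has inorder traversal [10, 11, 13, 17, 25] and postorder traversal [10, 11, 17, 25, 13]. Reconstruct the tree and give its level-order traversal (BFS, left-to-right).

Inorder:   [10, 11, 13, 17, 25]
Postorder: [10, 11, 17, 25, 13]
Algorithm: postorder visits root last, so walk postorder right-to-left;
each value is the root of the current inorder slice — split it at that
value, recurse on the right subtree first, then the left.
Recursive splits:
  root=13; inorder splits into left=[10, 11], right=[17, 25]
  root=25; inorder splits into left=[17], right=[]
  root=17; inorder splits into left=[], right=[]
  root=11; inorder splits into left=[10], right=[]
  root=10; inorder splits into left=[], right=[]
Reconstructed level-order: [13, 11, 25, 10, 17]


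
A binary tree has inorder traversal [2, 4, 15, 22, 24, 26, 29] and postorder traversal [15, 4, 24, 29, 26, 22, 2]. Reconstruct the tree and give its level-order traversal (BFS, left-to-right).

Inorder:   [2, 4, 15, 22, 24, 26, 29]
Postorder: [15, 4, 24, 29, 26, 22, 2]
Algorithm: postorder visits root last, so walk postorder right-to-left;
each value is the root of the current inorder slice — split it at that
value, recurse on the right subtree first, then the left.
Recursive splits:
  root=2; inorder splits into left=[], right=[4, 15, 22, 24, 26, 29]
  root=22; inorder splits into left=[4, 15], right=[24, 26, 29]
  root=26; inorder splits into left=[24], right=[29]
  root=29; inorder splits into left=[], right=[]
  root=24; inorder splits into left=[], right=[]
  root=4; inorder splits into left=[], right=[15]
  root=15; inorder splits into left=[], right=[]
Reconstructed level-order: [2, 22, 4, 26, 15, 24, 29]


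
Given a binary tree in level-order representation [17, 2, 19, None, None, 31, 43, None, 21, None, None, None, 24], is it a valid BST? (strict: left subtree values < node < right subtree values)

Level-order array: [17, 2, 19, None, None, 31, 43, None, 21, None, None, None, 24]
Validate using subtree bounds (lo, hi): at each node, require lo < value < hi,
then recurse left with hi=value and right with lo=value.
Preorder trace (stopping at first violation):
  at node 17 with bounds (-inf, +inf): OK
  at node 2 with bounds (-inf, 17): OK
  at node 19 with bounds (17, +inf): OK
  at node 31 with bounds (17, 19): VIOLATION
Node 31 violates its bound: not (17 < 31 < 19).
Result: Not a valid BST


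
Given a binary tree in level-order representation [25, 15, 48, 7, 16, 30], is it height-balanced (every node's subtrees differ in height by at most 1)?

Tree (level-order array): [25, 15, 48, 7, 16, 30]
Definition: a tree is height-balanced if, at every node, |h(left) - h(right)| <= 1 (empty subtree has height -1).
Bottom-up per-node check:
  node 7: h_left=-1, h_right=-1, diff=0 [OK], height=0
  node 16: h_left=-1, h_right=-1, diff=0 [OK], height=0
  node 15: h_left=0, h_right=0, diff=0 [OK], height=1
  node 30: h_left=-1, h_right=-1, diff=0 [OK], height=0
  node 48: h_left=0, h_right=-1, diff=1 [OK], height=1
  node 25: h_left=1, h_right=1, diff=0 [OK], height=2
All nodes satisfy the balance condition.
Result: Balanced


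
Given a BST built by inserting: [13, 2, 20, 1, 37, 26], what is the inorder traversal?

Tree insertion order: [13, 2, 20, 1, 37, 26]
Tree (level-order array): [13, 2, 20, 1, None, None, 37, None, None, 26]
Inorder traversal: [1, 2, 13, 20, 26, 37]


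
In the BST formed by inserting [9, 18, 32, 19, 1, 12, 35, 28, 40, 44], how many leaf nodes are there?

Tree built from: [9, 18, 32, 19, 1, 12, 35, 28, 40, 44]
Tree (level-order array): [9, 1, 18, None, None, 12, 32, None, None, 19, 35, None, 28, None, 40, None, None, None, 44]
Rule: A leaf has 0 children.
Per-node child counts:
  node 9: 2 child(ren)
  node 1: 0 child(ren)
  node 18: 2 child(ren)
  node 12: 0 child(ren)
  node 32: 2 child(ren)
  node 19: 1 child(ren)
  node 28: 0 child(ren)
  node 35: 1 child(ren)
  node 40: 1 child(ren)
  node 44: 0 child(ren)
Matching nodes: [1, 12, 28, 44]
Count of leaf nodes: 4


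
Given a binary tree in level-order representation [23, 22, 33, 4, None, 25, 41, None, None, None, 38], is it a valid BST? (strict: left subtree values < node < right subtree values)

Level-order array: [23, 22, 33, 4, None, 25, 41, None, None, None, 38]
Validate using subtree bounds (lo, hi): at each node, require lo < value < hi,
then recurse left with hi=value and right with lo=value.
Preorder trace (stopping at first violation):
  at node 23 with bounds (-inf, +inf): OK
  at node 22 with bounds (-inf, 23): OK
  at node 4 with bounds (-inf, 22): OK
  at node 33 with bounds (23, +inf): OK
  at node 25 with bounds (23, 33): OK
  at node 38 with bounds (25, 33): VIOLATION
Node 38 violates its bound: not (25 < 38 < 33).
Result: Not a valid BST


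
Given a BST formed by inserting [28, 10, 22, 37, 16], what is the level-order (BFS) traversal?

Tree insertion order: [28, 10, 22, 37, 16]
Tree (level-order array): [28, 10, 37, None, 22, None, None, 16]
BFS from the root, enqueuing left then right child of each popped node:
  queue [28] -> pop 28, enqueue [10, 37], visited so far: [28]
  queue [10, 37] -> pop 10, enqueue [22], visited so far: [28, 10]
  queue [37, 22] -> pop 37, enqueue [none], visited so far: [28, 10, 37]
  queue [22] -> pop 22, enqueue [16], visited so far: [28, 10, 37, 22]
  queue [16] -> pop 16, enqueue [none], visited so far: [28, 10, 37, 22, 16]
Result: [28, 10, 37, 22, 16]


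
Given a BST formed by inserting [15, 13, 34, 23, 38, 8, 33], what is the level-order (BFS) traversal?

Tree insertion order: [15, 13, 34, 23, 38, 8, 33]
Tree (level-order array): [15, 13, 34, 8, None, 23, 38, None, None, None, 33]
BFS from the root, enqueuing left then right child of each popped node:
  queue [15] -> pop 15, enqueue [13, 34], visited so far: [15]
  queue [13, 34] -> pop 13, enqueue [8], visited so far: [15, 13]
  queue [34, 8] -> pop 34, enqueue [23, 38], visited so far: [15, 13, 34]
  queue [8, 23, 38] -> pop 8, enqueue [none], visited so far: [15, 13, 34, 8]
  queue [23, 38] -> pop 23, enqueue [33], visited so far: [15, 13, 34, 8, 23]
  queue [38, 33] -> pop 38, enqueue [none], visited so far: [15, 13, 34, 8, 23, 38]
  queue [33] -> pop 33, enqueue [none], visited so far: [15, 13, 34, 8, 23, 38, 33]
Result: [15, 13, 34, 8, 23, 38, 33]


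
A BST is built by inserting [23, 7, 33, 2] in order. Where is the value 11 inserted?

Starting tree (level order): [23, 7, 33, 2]
Insertion path: 23 -> 7
Result: insert 11 as right child of 7
Final tree (level order): [23, 7, 33, 2, 11]


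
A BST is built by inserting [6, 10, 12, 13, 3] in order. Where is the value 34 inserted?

Starting tree (level order): [6, 3, 10, None, None, None, 12, None, 13]
Insertion path: 6 -> 10 -> 12 -> 13
Result: insert 34 as right child of 13
Final tree (level order): [6, 3, 10, None, None, None, 12, None, 13, None, 34]


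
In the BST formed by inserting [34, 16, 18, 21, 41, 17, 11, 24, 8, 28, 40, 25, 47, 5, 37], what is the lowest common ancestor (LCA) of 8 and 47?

Tree insertion order: [34, 16, 18, 21, 41, 17, 11, 24, 8, 28, 40, 25, 47, 5, 37]
Tree (level-order array): [34, 16, 41, 11, 18, 40, 47, 8, None, 17, 21, 37, None, None, None, 5, None, None, None, None, 24, None, None, None, None, None, 28, 25]
In a BST, the LCA of p=8, q=47 is the first node v on the
root-to-leaf path with p <= v <= q (go left if both < v, right if both > v).
Walk from root:
  at 34: 8 <= 34 <= 47, this is the LCA
LCA = 34


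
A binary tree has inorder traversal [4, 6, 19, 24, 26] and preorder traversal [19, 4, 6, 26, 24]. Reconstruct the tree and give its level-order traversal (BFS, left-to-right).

Inorder:  [4, 6, 19, 24, 26]
Preorder: [19, 4, 6, 26, 24]
Algorithm: preorder visits root first, so consume preorder in order;
for each root, split the current inorder slice at that value into
left-subtree inorder and right-subtree inorder, then recurse.
Recursive splits:
  root=19; inorder splits into left=[4, 6], right=[24, 26]
  root=4; inorder splits into left=[], right=[6]
  root=6; inorder splits into left=[], right=[]
  root=26; inorder splits into left=[24], right=[]
  root=24; inorder splits into left=[], right=[]
Reconstructed level-order: [19, 4, 26, 6, 24]


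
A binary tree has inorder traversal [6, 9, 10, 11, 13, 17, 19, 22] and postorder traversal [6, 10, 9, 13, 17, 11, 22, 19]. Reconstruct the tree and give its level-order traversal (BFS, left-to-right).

Inorder:   [6, 9, 10, 11, 13, 17, 19, 22]
Postorder: [6, 10, 9, 13, 17, 11, 22, 19]
Algorithm: postorder visits root last, so walk postorder right-to-left;
each value is the root of the current inorder slice — split it at that
value, recurse on the right subtree first, then the left.
Recursive splits:
  root=19; inorder splits into left=[6, 9, 10, 11, 13, 17], right=[22]
  root=22; inorder splits into left=[], right=[]
  root=11; inorder splits into left=[6, 9, 10], right=[13, 17]
  root=17; inorder splits into left=[13], right=[]
  root=13; inorder splits into left=[], right=[]
  root=9; inorder splits into left=[6], right=[10]
  root=10; inorder splits into left=[], right=[]
  root=6; inorder splits into left=[], right=[]
Reconstructed level-order: [19, 11, 22, 9, 17, 6, 10, 13]
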